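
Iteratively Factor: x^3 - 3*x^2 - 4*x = (x + 1)*(x^2 - 4*x) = x*(x + 1)*(x - 4)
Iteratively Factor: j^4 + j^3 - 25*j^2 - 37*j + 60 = (j - 1)*(j^3 + 2*j^2 - 23*j - 60) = (j - 1)*(j + 4)*(j^2 - 2*j - 15) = (j - 5)*(j - 1)*(j + 4)*(j + 3)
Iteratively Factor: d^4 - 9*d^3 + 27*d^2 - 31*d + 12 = (d - 1)*(d^3 - 8*d^2 + 19*d - 12) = (d - 3)*(d - 1)*(d^2 - 5*d + 4) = (d - 4)*(d - 3)*(d - 1)*(d - 1)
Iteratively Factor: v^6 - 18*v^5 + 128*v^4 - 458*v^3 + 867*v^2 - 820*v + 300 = (v - 2)*(v^5 - 16*v^4 + 96*v^3 - 266*v^2 + 335*v - 150) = (v - 2)*(v - 1)*(v^4 - 15*v^3 + 81*v^2 - 185*v + 150) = (v - 2)^2*(v - 1)*(v^3 - 13*v^2 + 55*v - 75) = (v - 5)*(v - 2)^2*(v - 1)*(v^2 - 8*v + 15) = (v - 5)^2*(v - 2)^2*(v - 1)*(v - 3)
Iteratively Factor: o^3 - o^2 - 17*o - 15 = (o + 3)*(o^2 - 4*o - 5) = (o - 5)*(o + 3)*(o + 1)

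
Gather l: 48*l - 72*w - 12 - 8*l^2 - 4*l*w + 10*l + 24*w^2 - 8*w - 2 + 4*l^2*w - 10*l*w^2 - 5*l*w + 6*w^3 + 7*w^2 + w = l^2*(4*w - 8) + l*(-10*w^2 - 9*w + 58) + 6*w^3 + 31*w^2 - 79*w - 14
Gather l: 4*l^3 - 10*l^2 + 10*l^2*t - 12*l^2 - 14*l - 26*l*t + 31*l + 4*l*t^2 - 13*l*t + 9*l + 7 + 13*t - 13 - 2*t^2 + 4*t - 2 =4*l^3 + l^2*(10*t - 22) + l*(4*t^2 - 39*t + 26) - 2*t^2 + 17*t - 8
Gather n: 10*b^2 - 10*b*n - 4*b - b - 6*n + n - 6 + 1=10*b^2 - 5*b + n*(-10*b - 5) - 5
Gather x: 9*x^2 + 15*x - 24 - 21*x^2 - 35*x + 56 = -12*x^2 - 20*x + 32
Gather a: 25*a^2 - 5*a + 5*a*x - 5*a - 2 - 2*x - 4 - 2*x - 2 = 25*a^2 + a*(5*x - 10) - 4*x - 8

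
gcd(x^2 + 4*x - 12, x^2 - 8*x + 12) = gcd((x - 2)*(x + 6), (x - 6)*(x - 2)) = x - 2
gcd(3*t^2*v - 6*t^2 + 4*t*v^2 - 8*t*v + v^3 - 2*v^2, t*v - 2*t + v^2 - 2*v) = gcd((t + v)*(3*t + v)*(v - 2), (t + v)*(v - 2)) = t*v - 2*t + v^2 - 2*v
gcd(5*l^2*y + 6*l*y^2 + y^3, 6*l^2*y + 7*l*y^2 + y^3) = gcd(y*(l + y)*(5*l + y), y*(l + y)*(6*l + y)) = l*y + y^2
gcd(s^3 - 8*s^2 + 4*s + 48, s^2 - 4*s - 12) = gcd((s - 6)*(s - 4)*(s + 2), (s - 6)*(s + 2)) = s^2 - 4*s - 12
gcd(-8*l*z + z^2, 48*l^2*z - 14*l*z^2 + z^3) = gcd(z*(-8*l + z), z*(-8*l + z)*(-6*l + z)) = -8*l*z + z^2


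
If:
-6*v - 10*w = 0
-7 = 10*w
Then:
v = 7/6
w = -7/10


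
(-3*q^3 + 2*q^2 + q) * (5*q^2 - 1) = -15*q^5 + 10*q^4 + 8*q^3 - 2*q^2 - q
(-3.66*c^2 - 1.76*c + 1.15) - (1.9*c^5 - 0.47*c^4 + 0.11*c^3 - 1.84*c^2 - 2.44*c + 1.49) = -1.9*c^5 + 0.47*c^4 - 0.11*c^3 - 1.82*c^2 + 0.68*c - 0.34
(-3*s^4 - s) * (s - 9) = -3*s^5 + 27*s^4 - s^2 + 9*s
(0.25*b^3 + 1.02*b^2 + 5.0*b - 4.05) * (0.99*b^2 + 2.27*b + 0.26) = 0.2475*b^5 + 1.5773*b^4 + 7.3304*b^3 + 7.6057*b^2 - 7.8935*b - 1.053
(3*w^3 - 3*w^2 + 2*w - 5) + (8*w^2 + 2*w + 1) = 3*w^3 + 5*w^2 + 4*w - 4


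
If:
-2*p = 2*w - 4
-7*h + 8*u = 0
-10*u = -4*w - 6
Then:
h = 16*w/35 + 24/35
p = 2 - w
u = 2*w/5 + 3/5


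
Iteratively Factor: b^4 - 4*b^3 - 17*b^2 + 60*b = (b + 4)*(b^3 - 8*b^2 + 15*b) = (b - 3)*(b + 4)*(b^2 - 5*b) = (b - 5)*(b - 3)*(b + 4)*(b)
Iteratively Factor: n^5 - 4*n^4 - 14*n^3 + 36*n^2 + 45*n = (n - 5)*(n^4 + n^3 - 9*n^2 - 9*n) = (n - 5)*(n + 1)*(n^3 - 9*n) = n*(n - 5)*(n + 1)*(n^2 - 9) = n*(n - 5)*(n + 1)*(n + 3)*(n - 3)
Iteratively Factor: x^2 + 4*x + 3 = (x + 3)*(x + 1)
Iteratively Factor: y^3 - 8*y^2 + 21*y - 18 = (y - 3)*(y^2 - 5*y + 6) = (y - 3)*(y - 2)*(y - 3)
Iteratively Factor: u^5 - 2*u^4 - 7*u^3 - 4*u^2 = (u - 4)*(u^4 + 2*u^3 + u^2) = u*(u - 4)*(u^3 + 2*u^2 + u) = u^2*(u - 4)*(u^2 + 2*u + 1) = u^2*(u - 4)*(u + 1)*(u + 1)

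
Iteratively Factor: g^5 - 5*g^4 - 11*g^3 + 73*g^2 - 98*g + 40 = (g - 1)*(g^4 - 4*g^3 - 15*g^2 + 58*g - 40) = (g - 2)*(g - 1)*(g^3 - 2*g^2 - 19*g + 20) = (g - 5)*(g - 2)*(g - 1)*(g^2 + 3*g - 4) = (g - 5)*(g - 2)*(g - 1)*(g + 4)*(g - 1)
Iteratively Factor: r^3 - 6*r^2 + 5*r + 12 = (r + 1)*(r^2 - 7*r + 12) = (r - 3)*(r + 1)*(r - 4)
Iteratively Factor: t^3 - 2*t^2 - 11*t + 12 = (t - 1)*(t^2 - t - 12) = (t - 1)*(t + 3)*(t - 4)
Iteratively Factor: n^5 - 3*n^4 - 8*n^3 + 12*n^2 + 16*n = (n + 2)*(n^4 - 5*n^3 + 2*n^2 + 8*n) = (n + 1)*(n + 2)*(n^3 - 6*n^2 + 8*n) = (n - 2)*(n + 1)*(n + 2)*(n^2 - 4*n) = n*(n - 2)*(n + 1)*(n + 2)*(n - 4)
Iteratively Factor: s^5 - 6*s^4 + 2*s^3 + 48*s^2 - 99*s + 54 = (s - 3)*(s^4 - 3*s^3 - 7*s^2 + 27*s - 18) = (s - 3)^2*(s^3 - 7*s + 6) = (s - 3)^2*(s + 3)*(s^2 - 3*s + 2) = (s - 3)^2*(s - 2)*(s + 3)*(s - 1)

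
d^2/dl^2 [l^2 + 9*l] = 2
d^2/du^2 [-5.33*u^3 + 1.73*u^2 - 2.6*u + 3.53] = 3.46 - 31.98*u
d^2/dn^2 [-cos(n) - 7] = cos(n)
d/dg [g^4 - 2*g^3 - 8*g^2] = 2*g*(2*g^2 - 3*g - 8)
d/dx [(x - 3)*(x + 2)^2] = (x + 2)*(3*x - 4)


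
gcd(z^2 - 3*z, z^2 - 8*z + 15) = z - 3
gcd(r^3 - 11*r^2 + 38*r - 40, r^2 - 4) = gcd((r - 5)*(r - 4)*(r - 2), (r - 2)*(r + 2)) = r - 2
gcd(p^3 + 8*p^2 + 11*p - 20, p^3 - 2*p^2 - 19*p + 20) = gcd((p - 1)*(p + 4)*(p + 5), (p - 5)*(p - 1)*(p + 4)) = p^2 + 3*p - 4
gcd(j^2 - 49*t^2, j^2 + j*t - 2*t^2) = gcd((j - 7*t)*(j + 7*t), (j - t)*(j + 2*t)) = 1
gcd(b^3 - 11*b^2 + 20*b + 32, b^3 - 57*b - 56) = b^2 - 7*b - 8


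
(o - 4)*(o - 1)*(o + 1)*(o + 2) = o^4 - 2*o^3 - 9*o^2 + 2*o + 8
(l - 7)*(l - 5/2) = l^2 - 19*l/2 + 35/2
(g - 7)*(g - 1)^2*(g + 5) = g^4 - 4*g^3 - 30*g^2 + 68*g - 35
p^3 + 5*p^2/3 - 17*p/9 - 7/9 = (p - 1)*(p + 1/3)*(p + 7/3)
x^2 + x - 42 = (x - 6)*(x + 7)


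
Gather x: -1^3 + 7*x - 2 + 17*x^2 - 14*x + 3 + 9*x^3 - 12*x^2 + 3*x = 9*x^3 + 5*x^2 - 4*x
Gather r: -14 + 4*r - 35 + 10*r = 14*r - 49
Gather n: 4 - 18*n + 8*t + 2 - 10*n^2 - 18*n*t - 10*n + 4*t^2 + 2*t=-10*n^2 + n*(-18*t - 28) + 4*t^2 + 10*t + 6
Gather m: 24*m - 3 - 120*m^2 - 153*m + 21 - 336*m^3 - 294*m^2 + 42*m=-336*m^3 - 414*m^2 - 87*m + 18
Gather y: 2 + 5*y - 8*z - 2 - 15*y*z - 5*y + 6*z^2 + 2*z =-15*y*z + 6*z^2 - 6*z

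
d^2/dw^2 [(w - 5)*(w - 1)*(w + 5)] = 6*w - 2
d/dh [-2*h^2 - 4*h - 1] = -4*h - 4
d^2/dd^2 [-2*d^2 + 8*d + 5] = -4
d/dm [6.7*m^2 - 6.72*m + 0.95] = 13.4*m - 6.72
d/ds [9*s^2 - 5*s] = 18*s - 5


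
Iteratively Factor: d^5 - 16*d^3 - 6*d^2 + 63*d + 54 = (d + 2)*(d^4 - 2*d^3 - 12*d^2 + 18*d + 27) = (d + 2)*(d + 3)*(d^3 - 5*d^2 + 3*d + 9) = (d - 3)*(d + 2)*(d + 3)*(d^2 - 2*d - 3) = (d - 3)*(d + 1)*(d + 2)*(d + 3)*(d - 3)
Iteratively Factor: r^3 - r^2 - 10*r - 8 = (r + 2)*(r^2 - 3*r - 4) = (r - 4)*(r + 2)*(r + 1)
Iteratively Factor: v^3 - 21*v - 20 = (v + 4)*(v^2 - 4*v - 5) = (v + 1)*(v + 4)*(v - 5)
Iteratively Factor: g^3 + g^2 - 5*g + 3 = (g - 1)*(g^2 + 2*g - 3) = (g - 1)^2*(g + 3)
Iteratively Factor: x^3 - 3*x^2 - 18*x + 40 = (x + 4)*(x^2 - 7*x + 10) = (x - 5)*(x + 4)*(x - 2)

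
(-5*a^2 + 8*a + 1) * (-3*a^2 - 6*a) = 15*a^4 + 6*a^3 - 51*a^2 - 6*a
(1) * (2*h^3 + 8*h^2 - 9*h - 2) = 2*h^3 + 8*h^2 - 9*h - 2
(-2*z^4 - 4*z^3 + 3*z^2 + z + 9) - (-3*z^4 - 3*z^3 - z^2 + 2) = z^4 - z^3 + 4*z^2 + z + 7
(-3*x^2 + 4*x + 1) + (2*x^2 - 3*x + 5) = -x^2 + x + 6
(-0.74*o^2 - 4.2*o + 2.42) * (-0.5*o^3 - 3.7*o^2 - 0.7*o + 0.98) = 0.37*o^5 + 4.838*o^4 + 14.848*o^3 - 6.7392*o^2 - 5.81*o + 2.3716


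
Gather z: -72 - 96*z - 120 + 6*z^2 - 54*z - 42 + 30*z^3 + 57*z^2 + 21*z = 30*z^3 + 63*z^2 - 129*z - 234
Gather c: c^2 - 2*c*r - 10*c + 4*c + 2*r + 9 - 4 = c^2 + c*(-2*r - 6) + 2*r + 5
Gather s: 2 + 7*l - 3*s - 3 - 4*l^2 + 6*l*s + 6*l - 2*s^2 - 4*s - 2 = -4*l^2 + 13*l - 2*s^2 + s*(6*l - 7) - 3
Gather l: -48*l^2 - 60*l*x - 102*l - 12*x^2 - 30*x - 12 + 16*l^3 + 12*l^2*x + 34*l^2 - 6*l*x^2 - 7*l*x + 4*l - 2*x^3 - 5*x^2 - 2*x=16*l^3 + l^2*(12*x - 14) + l*(-6*x^2 - 67*x - 98) - 2*x^3 - 17*x^2 - 32*x - 12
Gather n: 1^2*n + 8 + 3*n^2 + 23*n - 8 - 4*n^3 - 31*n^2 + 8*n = -4*n^3 - 28*n^2 + 32*n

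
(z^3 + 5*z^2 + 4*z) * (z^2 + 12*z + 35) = z^5 + 17*z^4 + 99*z^3 + 223*z^2 + 140*z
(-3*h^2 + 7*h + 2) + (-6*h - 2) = -3*h^2 + h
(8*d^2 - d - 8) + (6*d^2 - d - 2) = 14*d^2 - 2*d - 10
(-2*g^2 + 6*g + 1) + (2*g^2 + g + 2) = 7*g + 3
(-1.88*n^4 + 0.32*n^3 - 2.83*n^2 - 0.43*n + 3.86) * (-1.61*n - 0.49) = 3.0268*n^5 + 0.406*n^4 + 4.3995*n^3 + 2.079*n^2 - 6.0039*n - 1.8914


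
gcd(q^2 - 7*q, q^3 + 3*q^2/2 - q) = q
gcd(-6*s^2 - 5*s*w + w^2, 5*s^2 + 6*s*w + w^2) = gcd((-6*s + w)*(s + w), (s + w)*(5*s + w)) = s + w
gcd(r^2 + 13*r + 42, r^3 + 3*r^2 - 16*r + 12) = r + 6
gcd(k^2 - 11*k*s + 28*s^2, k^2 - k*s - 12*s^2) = -k + 4*s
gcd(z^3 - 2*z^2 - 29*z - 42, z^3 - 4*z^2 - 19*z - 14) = z^2 - 5*z - 14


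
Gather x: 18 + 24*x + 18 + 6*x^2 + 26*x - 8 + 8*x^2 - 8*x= 14*x^2 + 42*x + 28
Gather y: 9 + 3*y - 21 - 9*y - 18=-6*y - 30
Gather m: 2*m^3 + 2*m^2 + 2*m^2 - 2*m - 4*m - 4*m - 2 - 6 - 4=2*m^3 + 4*m^2 - 10*m - 12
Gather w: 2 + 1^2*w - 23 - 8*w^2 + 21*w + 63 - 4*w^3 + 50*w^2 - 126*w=-4*w^3 + 42*w^2 - 104*w + 42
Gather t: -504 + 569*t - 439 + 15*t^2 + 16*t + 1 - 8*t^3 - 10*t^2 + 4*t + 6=-8*t^3 + 5*t^2 + 589*t - 936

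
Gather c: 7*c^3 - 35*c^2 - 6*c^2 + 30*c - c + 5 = 7*c^3 - 41*c^2 + 29*c + 5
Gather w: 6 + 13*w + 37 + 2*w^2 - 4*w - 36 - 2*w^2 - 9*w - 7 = 0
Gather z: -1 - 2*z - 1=-2*z - 2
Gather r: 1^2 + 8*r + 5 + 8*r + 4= 16*r + 10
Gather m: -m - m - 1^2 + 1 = -2*m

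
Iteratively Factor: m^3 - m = (m)*(m^2 - 1) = m*(m + 1)*(m - 1)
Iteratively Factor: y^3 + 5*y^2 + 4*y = (y + 4)*(y^2 + y) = y*(y + 4)*(y + 1)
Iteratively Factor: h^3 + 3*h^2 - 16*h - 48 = (h - 4)*(h^2 + 7*h + 12) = (h - 4)*(h + 4)*(h + 3)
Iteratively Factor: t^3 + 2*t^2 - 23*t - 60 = (t + 3)*(t^2 - t - 20) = (t - 5)*(t + 3)*(t + 4)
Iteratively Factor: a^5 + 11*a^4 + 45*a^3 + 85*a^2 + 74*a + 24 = (a + 4)*(a^4 + 7*a^3 + 17*a^2 + 17*a + 6) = (a + 3)*(a + 4)*(a^3 + 4*a^2 + 5*a + 2) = (a + 1)*(a + 3)*(a + 4)*(a^2 + 3*a + 2) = (a + 1)^2*(a + 3)*(a + 4)*(a + 2)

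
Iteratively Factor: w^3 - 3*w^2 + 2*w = (w - 1)*(w^2 - 2*w) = (w - 2)*(w - 1)*(w)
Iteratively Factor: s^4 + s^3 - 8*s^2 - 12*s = (s + 2)*(s^3 - s^2 - 6*s) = s*(s + 2)*(s^2 - s - 6) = s*(s - 3)*(s + 2)*(s + 2)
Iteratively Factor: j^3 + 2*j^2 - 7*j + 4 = (j - 1)*(j^2 + 3*j - 4) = (j - 1)*(j + 4)*(j - 1)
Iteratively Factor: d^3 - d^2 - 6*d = (d)*(d^2 - d - 6) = d*(d - 3)*(d + 2)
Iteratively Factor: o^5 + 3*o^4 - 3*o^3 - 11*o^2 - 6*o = (o)*(o^4 + 3*o^3 - 3*o^2 - 11*o - 6) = o*(o + 1)*(o^3 + 2*o^2 - 5*o - 6) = o*(o - 2)*(o + 1)*(o^2 + 4*o + 3) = o*(o - 2)*(o + 1)*(o + 3)*(o + 1)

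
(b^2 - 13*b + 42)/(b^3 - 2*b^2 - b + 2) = (b^2 - 13*b + 42)/(b^3 - 2*b^2 - b + 2)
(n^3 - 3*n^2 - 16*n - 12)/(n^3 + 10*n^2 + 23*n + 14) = (n - 6)/(n + 7)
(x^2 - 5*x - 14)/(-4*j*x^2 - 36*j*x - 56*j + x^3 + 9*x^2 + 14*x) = (x - 7)/(-4*j*x - 28*j + x^2 + 7*x)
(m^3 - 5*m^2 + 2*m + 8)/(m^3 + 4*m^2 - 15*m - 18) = (m^2 - 6*m + 8)/(m^2 + 3*m - 18)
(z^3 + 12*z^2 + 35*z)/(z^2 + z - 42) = z*(z + 5)/(z - 6)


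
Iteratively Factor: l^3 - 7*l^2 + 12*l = (l)*(l^2 - 7*l + 12) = l*(l - 4)*(l - 3)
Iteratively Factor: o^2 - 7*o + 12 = (o - 3)*(o - 4)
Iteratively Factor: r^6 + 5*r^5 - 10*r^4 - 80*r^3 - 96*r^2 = (r)*(r^5 + 5*r^4 - 10*r^3 - 80*r^2 - 96*r) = r*(r + 4)*(r^4 + r^3 - 14*r^2 - 24*r) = r*(r + 2)*(r + 4)*(r^3 - r^2 - 12*r) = r^2*(r + 2)*(r + 4)*(r^2 - r - 12) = r^2*(r + 2)*(r + 3)*(r + 4)*(r - 4)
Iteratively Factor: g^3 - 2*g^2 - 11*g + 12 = (g - 1)*(g^2 - g - 12) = (g - 4)*(g - 1)*(g + 3)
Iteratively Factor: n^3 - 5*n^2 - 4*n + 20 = (n + 2)*(n^2 - 7*n + 10) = (n - 5)*(n + 2)*(n - 2)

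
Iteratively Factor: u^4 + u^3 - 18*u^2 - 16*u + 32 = (u - 4)*(u^3 + 5*u^2 + 2*u - 8) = (u - 4)*(u + 4)*(u^2 + u - 2) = (u - 4)*(u + 2)*(u + 4)*(u - 1)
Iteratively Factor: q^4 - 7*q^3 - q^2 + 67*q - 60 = (q + 3)*(q^3 - 10*q^2 + 29*q - 20) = (q - 5)*(q + 3)*(q^2 - 5*q + 4) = (q - 5)*(q - 4)*(q + 3)*(q - 1)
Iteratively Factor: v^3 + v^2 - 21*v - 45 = (v - 5)*(v^2 + 6*v + 9) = (v - 5)*(v + 3)*(v + 3)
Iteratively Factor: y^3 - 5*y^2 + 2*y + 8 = (y + 1)*(y^2 - 6*y + 8) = (y - 2)*(y + 1)*(y - 4)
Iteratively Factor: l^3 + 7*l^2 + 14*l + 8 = (l + 1)*(l^2 + 6*l + 8) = (l + 1)*(l + 4)*(l + 2)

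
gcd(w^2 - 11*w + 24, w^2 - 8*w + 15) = w - 3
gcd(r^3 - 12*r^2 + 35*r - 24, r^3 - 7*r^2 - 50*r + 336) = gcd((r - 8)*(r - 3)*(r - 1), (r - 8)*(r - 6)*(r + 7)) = r - 8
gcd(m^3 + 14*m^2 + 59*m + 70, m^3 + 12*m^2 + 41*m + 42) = m^2 + 9*m + 14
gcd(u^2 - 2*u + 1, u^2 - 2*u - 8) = 1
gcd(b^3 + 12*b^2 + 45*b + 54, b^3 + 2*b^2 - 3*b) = b + 3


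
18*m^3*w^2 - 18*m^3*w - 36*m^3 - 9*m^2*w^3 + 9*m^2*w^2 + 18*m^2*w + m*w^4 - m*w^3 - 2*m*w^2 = (-6*m + w)*(-3*m + w)*(w - 2)*(m*w + m)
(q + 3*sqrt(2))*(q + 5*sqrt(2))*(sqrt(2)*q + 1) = sqrt(2)*q^3 + 17*q^2 + 38*sqrt(2)*q + 30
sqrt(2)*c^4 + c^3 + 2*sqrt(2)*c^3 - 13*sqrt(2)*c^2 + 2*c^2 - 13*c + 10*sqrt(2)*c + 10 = (c - 2)*(c - 1)*(c + 5)*(sqrt(2)*c + 1)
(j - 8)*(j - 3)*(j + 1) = j^3 - 10*j^2 + 13*j + 24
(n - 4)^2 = n^2 - 8*n + 16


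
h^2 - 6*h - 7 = (h - 7)*(h + 1)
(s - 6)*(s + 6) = s^2 - 36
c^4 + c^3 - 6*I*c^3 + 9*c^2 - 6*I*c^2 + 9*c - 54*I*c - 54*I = (c + 1)*(c - 6*I)*(c - 3*I)*(c + 3*I)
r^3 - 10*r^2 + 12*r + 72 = (r - 6)^2*(r + 2)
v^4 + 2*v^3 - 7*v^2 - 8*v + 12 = (v - 2)*(v - 1)*(v + 2)*(v + 3)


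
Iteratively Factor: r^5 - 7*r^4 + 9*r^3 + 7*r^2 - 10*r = (r - 1)*(r^4 - 6*r^3 + 3*r^2 + 10*r) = (r - 2)*(r - 1)*(r^3 - 4*r^2 - 5*r) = (r - 5)*(r - 2)*(r - 1)*(r^2 + r) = r*(r - 5)*(r - 2)*(r - 1)*(r + 1)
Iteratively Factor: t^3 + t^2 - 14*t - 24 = (t - 4)*(t^2 + 5*t + 6) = (t - 4)*(t + 2)*(t + 3)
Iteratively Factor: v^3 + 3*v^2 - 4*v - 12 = (v + 3)*(v^2 - 4) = (v + 2)*(v + 3)*(v - 2)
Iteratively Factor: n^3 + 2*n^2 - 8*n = (n - 2)*(n^2 + 4*n) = n*(n - 2)*(n + 4)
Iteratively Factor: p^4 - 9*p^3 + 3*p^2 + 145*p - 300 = (p + 4)*(p^3 - 13*p^2 + 55*p - 75) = (p - 5)*(p + 4)*(p^2 - 8*p + 15) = (p - 5)^2*(p + 4)*(p - 3)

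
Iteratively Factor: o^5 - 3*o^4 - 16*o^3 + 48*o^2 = (o - 3)*(o^4 - 16*o^2) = (o - 3)*(o + 4)*(o^3 - 4*o^2) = o*(o - 3)*(o + 4)*(o^2 - 4*o) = o*(o - 4)*(o - 3)*(o + 4)*(o)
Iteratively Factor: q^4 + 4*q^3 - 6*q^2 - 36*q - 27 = (q + 3)*(q^3 + q^2 - 9*q - 9) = (q + 3)^2*(q^2 - 2*q - 3) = (q - 3)*(q + 3)^2*(q + 1)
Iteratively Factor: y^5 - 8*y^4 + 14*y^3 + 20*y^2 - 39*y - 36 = (y - 3)*(y^4 - 5*y^3 - y^2 + 17*y + 12) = (y - 4)*(y - 3)*(y^3 - y^2 - 5*y - 3) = (y - 4)*(y - 3)*(y + 1)*(y^2 - 2*y - 3) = (y - 4)*(y - 3)^2*(y + 1)*(y + 1)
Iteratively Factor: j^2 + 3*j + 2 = (j + 2)*(j + 1)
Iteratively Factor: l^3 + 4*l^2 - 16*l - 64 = (l + 4)*(l^2 - 16) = (l - 4)*(l + 4)*(l + 4)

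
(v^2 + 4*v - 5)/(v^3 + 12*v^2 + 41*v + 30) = (v - 1)/(v^2 + 7*v + 6)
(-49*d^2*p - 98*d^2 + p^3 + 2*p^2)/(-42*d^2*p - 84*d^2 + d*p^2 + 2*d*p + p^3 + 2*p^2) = (-7*d + p)/(-6*d + p)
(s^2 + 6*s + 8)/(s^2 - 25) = (s^2 + 6*s + 8)/(s^2 - 25)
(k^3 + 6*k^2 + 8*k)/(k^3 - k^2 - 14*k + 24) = k*(k + 2)/(k^2 - 5*k + 6)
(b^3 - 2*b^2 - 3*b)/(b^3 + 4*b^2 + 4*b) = (b^2 - 2*b - 3)/(b^2 + 4*b + 4)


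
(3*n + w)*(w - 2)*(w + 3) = 3*n*w^2 + 3*n*w - 18*n + w^3 + w^2 - 6*w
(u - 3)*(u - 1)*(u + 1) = u^3 - 3*u^2 - u + 3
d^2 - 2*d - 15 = (d - 5)*(d + 3)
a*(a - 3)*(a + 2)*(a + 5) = a^4 + 4*a^3 - 11*a^2 - 30*a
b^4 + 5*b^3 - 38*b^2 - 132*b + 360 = (b - 5)*(b - 2)*(b + 6)^2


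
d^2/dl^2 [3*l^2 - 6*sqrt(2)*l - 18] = 6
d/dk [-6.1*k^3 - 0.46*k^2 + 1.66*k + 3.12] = -18.3*k^2 - 0.92*k + 1.66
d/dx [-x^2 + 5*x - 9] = 5 - 2*x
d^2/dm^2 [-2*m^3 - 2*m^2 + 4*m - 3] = -12*m - 4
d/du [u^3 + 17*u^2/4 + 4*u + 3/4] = 3*u^2 + 17*u/2 + 4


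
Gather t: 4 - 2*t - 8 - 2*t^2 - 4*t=-2*t^2 - 6*t - 4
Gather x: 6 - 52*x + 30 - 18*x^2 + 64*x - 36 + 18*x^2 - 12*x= 0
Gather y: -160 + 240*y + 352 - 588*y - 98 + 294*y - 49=45 - 54*y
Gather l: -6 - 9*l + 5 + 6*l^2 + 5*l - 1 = 6*l^2 - 4*l - 2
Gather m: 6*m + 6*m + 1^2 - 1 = 12*m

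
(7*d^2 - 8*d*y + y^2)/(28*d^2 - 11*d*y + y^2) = (-d + y)/(-4*d + y)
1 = 1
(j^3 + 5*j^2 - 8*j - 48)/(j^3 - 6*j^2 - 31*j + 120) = (j^2 + 8*j + 16)/(j^2 - 3*j - 40)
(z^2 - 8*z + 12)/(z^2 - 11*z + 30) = (z - 2)/(z - 5)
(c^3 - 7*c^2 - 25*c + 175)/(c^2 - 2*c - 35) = c - 5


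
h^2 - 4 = (h - 2)*(h + 2)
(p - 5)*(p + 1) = p^2 - 4*p - 5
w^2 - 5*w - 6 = (w - 6)*(w + 1)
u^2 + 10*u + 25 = (u + 5)^2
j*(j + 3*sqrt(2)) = j^2 + 3*sqrt(2)*j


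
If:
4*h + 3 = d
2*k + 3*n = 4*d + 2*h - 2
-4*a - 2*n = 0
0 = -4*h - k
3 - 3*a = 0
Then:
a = 1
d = 7/13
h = -8/13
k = 32/13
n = -2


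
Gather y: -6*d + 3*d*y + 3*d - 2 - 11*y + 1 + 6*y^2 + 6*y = -3*d + 6*y^2 + y*(3*d - 5) - 1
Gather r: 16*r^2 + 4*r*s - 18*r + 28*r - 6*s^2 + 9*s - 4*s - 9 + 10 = 16*r^2 + r*(4*s + 10) - 6*s^2 + 5*s + 1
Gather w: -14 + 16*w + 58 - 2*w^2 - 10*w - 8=-2*w^2 + 6*w + 36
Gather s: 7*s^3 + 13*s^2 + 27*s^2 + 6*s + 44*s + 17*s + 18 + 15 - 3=7*s^3 + 40*s^2 + 67*s + 30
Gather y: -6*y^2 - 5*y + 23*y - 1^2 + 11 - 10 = -6*y^2 + 18*y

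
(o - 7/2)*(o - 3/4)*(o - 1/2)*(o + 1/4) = o^4 - 9*o^3/2 + 57*o^2/16 - o/8 - 21/64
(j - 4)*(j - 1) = j^2 - 5*j + 4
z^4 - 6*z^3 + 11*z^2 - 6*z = z*(z - 3)*(z - 2)*(z - 1)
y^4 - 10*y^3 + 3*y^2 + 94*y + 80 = (y - 8)*(y - 5)*(y + 1)*(y + 2)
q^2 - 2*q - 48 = (q - 8)*(q + 6)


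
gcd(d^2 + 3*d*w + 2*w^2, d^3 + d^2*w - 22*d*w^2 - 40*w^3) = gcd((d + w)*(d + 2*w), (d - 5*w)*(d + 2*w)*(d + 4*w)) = d + 2*w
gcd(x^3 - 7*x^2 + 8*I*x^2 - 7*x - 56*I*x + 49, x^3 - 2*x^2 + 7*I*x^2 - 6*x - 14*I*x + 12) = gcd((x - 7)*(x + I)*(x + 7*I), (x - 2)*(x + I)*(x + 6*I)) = x + I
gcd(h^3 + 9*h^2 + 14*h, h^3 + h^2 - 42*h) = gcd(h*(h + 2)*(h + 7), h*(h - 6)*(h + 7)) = h^2 + 7*h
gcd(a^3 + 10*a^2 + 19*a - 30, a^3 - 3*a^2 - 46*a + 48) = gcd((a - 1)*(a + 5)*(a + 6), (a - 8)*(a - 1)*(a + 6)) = a^2 + 5*a - 6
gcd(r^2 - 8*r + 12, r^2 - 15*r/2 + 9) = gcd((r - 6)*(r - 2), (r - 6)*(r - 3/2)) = r - 6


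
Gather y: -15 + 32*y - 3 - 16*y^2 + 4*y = -16*y^2 + 36*y - 18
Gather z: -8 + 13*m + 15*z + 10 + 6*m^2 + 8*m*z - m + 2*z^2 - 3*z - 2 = 6*m^2 + 12*m + 2*z^2 + z*(8*m + 12)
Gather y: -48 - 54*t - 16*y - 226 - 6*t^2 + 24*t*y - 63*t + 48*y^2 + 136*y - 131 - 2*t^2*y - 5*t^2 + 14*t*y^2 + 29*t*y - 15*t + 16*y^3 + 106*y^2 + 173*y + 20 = -11*t^2 - 132*t + 16*y^3 + y^2*(14*t + 154) + y*(-2*t^2 + 53*t + 293) - 385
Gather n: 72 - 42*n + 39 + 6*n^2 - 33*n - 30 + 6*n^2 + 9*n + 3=12*n^2 - 66*n + 84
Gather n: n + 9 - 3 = n + 6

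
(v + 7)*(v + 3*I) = v^2 + 7*v + 3*I*v + 21*I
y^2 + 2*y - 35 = (y - 5)*(y + 7)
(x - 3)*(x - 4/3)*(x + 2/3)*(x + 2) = x^4 - 5*x^3/3 - 56*x^2/9 + 44*x/9 + 16/3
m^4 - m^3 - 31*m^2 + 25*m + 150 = (m - 5)*(m - 3)*(m + 2)*(m + 5)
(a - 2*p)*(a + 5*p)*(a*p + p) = a^3*p + 3*a^2*p^2 + a^2*p - 10*a*p^3 + 3*a*p^2 - 10*p^3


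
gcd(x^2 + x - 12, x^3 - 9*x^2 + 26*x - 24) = x - 3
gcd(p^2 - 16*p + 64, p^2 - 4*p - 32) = p - 8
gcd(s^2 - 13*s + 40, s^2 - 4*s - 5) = s - 5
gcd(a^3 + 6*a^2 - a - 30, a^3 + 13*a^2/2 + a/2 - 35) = a^2 + 3*a - 10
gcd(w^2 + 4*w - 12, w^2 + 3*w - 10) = w - 2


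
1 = 1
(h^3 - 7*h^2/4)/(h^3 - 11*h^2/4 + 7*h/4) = h/(h - 1)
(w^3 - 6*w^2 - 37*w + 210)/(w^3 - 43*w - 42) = (w - 5)/(w + 1)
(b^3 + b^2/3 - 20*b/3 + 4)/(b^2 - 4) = (b^2 + 7*b/3 - 2)/(b + 2)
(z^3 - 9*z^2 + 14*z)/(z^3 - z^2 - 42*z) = (z - 2)/(z + 6)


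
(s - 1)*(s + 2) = s^2 + s - 2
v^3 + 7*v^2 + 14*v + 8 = (v + 1)*(v + 2)*(v + 4)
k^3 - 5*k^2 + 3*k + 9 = (k - 3)^2*(k + 1)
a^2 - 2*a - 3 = (a - 3)*(a + 1)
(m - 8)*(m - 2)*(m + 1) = m^3 - 9*m^2 + 6*m + 16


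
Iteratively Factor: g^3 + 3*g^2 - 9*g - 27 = (g + 3)*(g^2 - 9) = (g - 3)*(g + 3)*(g + 3)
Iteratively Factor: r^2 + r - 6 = (r - 2)*(r + 3)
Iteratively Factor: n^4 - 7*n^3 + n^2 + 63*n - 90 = (n - 3)*(n^3 - 4*n^2 - 11*n + 30) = (n - 3)*(n + 3)*(n^2 - 7*n + 10) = (n - 3)*(n - 2)*(n + 3)*(n - 5)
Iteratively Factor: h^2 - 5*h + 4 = (h - 4)*(h - 1)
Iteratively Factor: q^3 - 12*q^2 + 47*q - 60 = (q - 3)*(q^2 - 9*q + 20) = (q - 4)*(q - 3)*(q - 5)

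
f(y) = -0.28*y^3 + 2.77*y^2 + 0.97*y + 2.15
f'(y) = -0.84*y^2 + 5.54*y + 0.97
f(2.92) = 21.63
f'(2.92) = 9.98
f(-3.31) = 39.44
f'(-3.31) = -26.57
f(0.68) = 4.00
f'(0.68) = 4.35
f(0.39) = 2.93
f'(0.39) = 3.00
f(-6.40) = 182.80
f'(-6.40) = -68.89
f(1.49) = 8.82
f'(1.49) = 7.36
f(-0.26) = 2.09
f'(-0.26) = -0.53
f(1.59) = 9.57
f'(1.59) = 7.65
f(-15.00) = 1555.85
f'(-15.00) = -271.13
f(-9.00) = 421.91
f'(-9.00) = -116.93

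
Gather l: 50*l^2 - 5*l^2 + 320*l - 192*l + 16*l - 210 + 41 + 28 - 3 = 45*l^2 + 144*l - 144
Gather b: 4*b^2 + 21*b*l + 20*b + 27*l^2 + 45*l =4*b^2 + b*(21*l + 20) + 27*l^2 + 45*l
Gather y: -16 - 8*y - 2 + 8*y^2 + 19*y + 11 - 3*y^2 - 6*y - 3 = 5*y^2 + 5*y - 10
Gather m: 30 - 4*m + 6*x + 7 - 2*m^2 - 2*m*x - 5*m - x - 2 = -2*m^2 + m*(-2*x - 9) + 5*x + 35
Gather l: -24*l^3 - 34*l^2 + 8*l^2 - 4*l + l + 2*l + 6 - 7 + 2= -24*l^3 - 26*l^2 - l + 1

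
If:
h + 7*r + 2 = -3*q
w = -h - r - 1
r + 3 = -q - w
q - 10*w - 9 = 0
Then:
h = -33/37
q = -107/37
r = 40/37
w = -44/37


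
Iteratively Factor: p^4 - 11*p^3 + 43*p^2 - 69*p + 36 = (p - 4)*(p^3 - 7*p^2 + 15*p - 9) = (p - 4)*(p - 3)*(p^2 - 4*p + 3) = (p - 4)*(p - 3)^2*(p - 1)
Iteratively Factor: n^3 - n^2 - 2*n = (n)*(n^2 - n - 2) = n*(n - 2)*(n + 1)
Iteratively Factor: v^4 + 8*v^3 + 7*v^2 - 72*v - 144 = (v + 4)*(v^3 + 4*v^2 - 9*v - 36) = (v - 3)*(v + 4)*(v^2 + 7*v + 12) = (v - 3)*(v + 4)^2*(v + 3)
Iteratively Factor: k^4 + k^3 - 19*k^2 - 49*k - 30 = (k + 1)*(k^3 - 19*k - 30) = (k + 1)*(k + 2)*(k^2 - 2*k - 15) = (k - 5)*(k + 1)*(k + 2)*(k + 3)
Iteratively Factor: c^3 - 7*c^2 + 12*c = (c - 3)*(c^2 - 4*c) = c*(c - 3)*(c - 4)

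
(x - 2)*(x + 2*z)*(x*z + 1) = x^3*z + 2*x^2*z^2 - 2*x^2*z + x^2 - 4*x*z^2 + 2*x*z - 2*x - 4*z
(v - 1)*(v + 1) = v^2 - 1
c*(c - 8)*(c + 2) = c^3 - 6*c^2 - 16*c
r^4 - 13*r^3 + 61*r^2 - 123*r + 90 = (r - 5)*(r - 3)^2*(r - 2)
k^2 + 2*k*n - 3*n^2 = (k - n)*(k + 3*n)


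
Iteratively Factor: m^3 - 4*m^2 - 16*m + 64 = (m + 4)*(m^2 - 8*m + 16) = (m - 4)*(m + 4)*(m - 4)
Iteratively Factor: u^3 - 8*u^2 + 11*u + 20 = (u - 5)*(u^2 - 3*u - 4) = (u - 5)*(u - 4)*(u + 1)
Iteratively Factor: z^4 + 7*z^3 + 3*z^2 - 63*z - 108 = (z + 3)*(z^3 + 4*z^2 - 9*z - 36) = (z + 3)*(z + 4)*(z^2 - 9) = (z - 3)*(z + 3)*(z + 4)*(z + 3)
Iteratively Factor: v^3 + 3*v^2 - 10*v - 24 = (v + 2)*(v^2 + v - 12) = (v + 2)*(v + 4)*(v - 3)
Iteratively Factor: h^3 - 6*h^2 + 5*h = (h - 5)*(h^2 - h) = (h - 5)*(h - 1)*(h)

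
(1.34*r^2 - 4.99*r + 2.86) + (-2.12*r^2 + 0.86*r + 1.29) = -0.78*r^2 - 4.13*r + 4.15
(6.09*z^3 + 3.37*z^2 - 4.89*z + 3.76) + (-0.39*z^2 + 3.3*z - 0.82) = 6.09*z^3 + 2.98*z^2 - 1.59*z + 2.94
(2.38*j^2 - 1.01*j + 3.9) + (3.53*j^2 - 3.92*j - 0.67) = 5.91*j^2 - 4.93*j + 3.23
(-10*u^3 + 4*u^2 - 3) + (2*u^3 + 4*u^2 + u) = -8*u^3 + 8*u^2 + u - 3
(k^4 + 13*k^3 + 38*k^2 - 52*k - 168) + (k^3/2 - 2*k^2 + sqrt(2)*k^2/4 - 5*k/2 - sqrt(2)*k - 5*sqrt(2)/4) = k^4 + 27*k^3/2 + sqrt(2)*k^2/4 + 36*k^2 - 109*k/2 - sqrt(2)*k - 168 - 5*sqrt(2)/4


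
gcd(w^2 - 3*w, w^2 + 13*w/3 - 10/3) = 1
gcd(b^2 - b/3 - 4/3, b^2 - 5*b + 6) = 1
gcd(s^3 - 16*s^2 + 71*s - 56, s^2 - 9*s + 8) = s^2 - 9*s + 8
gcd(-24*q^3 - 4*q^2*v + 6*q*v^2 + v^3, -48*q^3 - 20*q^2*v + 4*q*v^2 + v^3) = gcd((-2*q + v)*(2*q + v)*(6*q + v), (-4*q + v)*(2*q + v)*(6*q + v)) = 12*q^2 + 8*q*v + v^2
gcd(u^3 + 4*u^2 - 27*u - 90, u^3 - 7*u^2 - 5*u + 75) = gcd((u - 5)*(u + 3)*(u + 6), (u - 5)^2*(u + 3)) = u^2 - 2*u - 15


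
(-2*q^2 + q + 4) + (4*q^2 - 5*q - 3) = 2*q^2 - 4*q + 1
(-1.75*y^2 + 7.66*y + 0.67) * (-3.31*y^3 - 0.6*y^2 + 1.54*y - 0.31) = 5.7925*y^5 - 24.3046*y^4 - 9.5087*y^3 + 11.9369*y^2 - 1.3428*y - 0.2077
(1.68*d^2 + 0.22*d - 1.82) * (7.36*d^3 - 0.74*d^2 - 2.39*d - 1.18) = 12.3648*d^5 + 0.376*d^4 - 17.5732*d^3 - 1.1614*d^2 + 4.0902*d + 2.1476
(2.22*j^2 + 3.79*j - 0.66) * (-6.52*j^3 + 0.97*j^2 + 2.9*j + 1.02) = -14.4744*j^5 - 22.5574*j^4 + 14.4175*j^3 + 12.6152*j^2 + 1.9518*j - 0.6732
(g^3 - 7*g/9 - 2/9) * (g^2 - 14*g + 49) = g^5 - 14*g^4 + 434*g^3/9 + 32*g^2/3 - 35*g - 98/9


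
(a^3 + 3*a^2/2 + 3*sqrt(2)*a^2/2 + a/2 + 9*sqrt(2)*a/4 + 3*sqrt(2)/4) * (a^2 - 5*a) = a^5 - 7*a^4/2 + 3*sqrt(2)*a^4/2 - 21*sqrt(2)*a^3/4 - 7*a^3 - 21*sqrt(2)*a^2/2 - 5*a^2/2 - 15*sqrt(2)*a/4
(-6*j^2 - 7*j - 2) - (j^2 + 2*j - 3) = -7*j^2 - 9*j + 1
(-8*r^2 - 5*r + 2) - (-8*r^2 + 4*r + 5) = -9*r - 3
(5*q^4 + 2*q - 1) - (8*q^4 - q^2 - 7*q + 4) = -3*q^4 + q^2 + 9*q - 5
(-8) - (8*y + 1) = -8*y - 9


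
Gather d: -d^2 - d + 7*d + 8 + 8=-d^2 + 6*d + 16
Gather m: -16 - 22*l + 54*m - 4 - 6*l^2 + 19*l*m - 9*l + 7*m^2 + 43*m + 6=-6*l^2 - 31*l + 7*m^2 + m*(19*l + 97) - 14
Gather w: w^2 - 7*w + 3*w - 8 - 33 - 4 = w^2 - 4*w - 45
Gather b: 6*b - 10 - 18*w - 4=6*b - 18*w - 14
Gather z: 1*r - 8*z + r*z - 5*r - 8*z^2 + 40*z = -4*r - 8*z^2 + z*(r + 32)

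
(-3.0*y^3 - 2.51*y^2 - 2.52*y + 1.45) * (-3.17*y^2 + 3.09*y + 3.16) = 9.51*y^5 - 1.3133*y^4 - 9.2475*y^3 - 20.3149*y^2 - 3.4827*y + 4.582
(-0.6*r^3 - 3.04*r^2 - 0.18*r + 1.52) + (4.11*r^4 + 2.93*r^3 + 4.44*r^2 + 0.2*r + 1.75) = 4.11*r^4 + 2.33*r^3 + 1.4*r^2 + 0.02*r + 3.27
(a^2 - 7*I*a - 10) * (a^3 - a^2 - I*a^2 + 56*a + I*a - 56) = a^5 - a^4 - 8*I*a^4 + 39*a^3 + 8*I*a^3 - 39*a^2 - 382*I*a^2 - 560*a + 382*I*a + 560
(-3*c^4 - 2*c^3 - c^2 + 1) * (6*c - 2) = -18*c^5 - 6*c^4 - 2*c^3 + 2*c^2 + 6*c - 2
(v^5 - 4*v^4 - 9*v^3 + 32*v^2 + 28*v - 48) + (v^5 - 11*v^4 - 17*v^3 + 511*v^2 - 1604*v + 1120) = 2*v^5 - 15*v^4 - 26*v^3 + 543*v^2 - 1576*v + 1072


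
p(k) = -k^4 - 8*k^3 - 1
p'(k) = -4*k^3 - 24*k^2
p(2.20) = -109.61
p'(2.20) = -158.75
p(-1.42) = 17.84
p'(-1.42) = -36.94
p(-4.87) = 360.52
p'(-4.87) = -107.20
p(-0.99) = 5.80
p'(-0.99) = -19.64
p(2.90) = -266.84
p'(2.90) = -299.40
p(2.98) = -291.57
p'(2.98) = -318.98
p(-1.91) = 41.43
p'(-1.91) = -59.68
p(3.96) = -743.71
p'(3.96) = -624.75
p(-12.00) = -6913.00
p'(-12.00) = 3456.00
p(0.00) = -1.00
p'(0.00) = 0.00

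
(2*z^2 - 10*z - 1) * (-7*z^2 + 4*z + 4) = -14*z^4 + 78*z^3 - 25*z^2 - 44*z - 4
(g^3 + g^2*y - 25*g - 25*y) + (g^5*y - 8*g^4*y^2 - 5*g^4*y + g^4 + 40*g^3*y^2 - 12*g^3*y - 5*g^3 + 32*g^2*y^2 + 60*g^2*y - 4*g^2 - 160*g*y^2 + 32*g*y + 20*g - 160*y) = g^5*y - 8*g^4*y^2 - 5*g^4*y + g^4 + 40*g^3*y^2 - 12*g^3*y - 4*g^3 + 32*g^2*y^2 + 61*g^2*y - 4*g^2 - 160*g*y^2 + 32*g*y - 5*g - 185*y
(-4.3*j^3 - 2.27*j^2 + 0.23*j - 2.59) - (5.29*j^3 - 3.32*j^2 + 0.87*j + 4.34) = -9.59*j^3 + 1.05*j^2 - 0.64*j - 6.93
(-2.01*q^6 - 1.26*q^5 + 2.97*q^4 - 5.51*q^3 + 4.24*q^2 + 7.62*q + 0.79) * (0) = 0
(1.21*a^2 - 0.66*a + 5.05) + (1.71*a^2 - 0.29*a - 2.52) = 2.92*a^2 - 0.95*a + 2.53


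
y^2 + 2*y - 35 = (y - 5)*(y + 7)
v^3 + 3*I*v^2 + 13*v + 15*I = (v - 3*I)*(v + I)*(v + 5*I)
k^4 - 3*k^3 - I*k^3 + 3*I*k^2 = k^2*(k - 3)*(k - I)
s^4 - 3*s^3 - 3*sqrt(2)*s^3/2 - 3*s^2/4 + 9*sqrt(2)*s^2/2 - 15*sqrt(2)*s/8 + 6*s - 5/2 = (s - 5/2)*(s - 1/2)*(s - 2*sqrt(2))*(s + sqrt(2)/2)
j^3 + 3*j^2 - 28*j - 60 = (j - 5)*(j + 2)*(j + 6)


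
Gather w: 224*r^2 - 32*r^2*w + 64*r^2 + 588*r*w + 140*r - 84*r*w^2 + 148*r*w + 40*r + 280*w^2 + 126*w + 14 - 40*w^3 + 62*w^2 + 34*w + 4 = 288*r^2 + 180*r - 40*w^3 + w^2*(342 - 84*r) + w*(-32*r^2 + 736*r + 160) + 18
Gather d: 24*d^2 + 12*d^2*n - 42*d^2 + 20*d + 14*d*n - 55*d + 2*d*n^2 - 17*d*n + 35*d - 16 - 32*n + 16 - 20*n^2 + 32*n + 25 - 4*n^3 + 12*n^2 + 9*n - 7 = d^2*(12*n - 18) + d*(2*n^2 - 3*n) - 4*n^3 - 8*n^2 + 9*n + 18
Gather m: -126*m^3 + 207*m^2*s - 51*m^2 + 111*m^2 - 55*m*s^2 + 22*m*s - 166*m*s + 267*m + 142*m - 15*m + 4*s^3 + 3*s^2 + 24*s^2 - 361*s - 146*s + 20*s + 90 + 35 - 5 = -126*m^3 + m^2*(207*s + 60) + m*(-55*s^2 - 144*s + 394) + 4*s^3 + 27*s^2 - 487*s + 120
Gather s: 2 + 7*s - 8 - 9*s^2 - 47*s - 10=-9*s^2 - 40*s - 16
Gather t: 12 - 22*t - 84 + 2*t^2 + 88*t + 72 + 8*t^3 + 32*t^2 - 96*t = 8*t^3 + 34*t^2 - 30*t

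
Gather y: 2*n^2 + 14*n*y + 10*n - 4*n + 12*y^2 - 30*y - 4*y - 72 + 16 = 2*n^2 + 6*n + 12*y^2 + y*(14*n - 34) - 56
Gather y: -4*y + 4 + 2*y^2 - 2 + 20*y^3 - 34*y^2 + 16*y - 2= 20*y^3 - 32*y^2 + 12*y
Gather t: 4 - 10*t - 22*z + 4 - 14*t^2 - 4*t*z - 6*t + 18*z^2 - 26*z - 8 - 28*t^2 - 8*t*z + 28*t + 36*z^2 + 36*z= -42*t^2 + t*(12 - 12*z) + 54*z^2 - 12*z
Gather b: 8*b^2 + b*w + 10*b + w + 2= 8*b^2 + b*(w + 10) + w + 2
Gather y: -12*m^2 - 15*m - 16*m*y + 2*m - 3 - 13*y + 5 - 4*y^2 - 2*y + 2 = -12*m^2 - 13*m - 4*y^2 + y*(-16*m - 15) + 4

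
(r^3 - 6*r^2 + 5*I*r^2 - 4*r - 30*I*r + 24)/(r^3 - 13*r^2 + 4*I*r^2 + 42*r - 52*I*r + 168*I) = (r + I)/(r - 7)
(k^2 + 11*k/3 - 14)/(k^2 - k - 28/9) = 3*(k + 6)/(3*k + 4)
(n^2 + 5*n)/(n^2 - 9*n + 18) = n*(n + 5)/(n^2 - 9*n + 18)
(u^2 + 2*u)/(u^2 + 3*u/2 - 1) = 2*u/(2*u - 1)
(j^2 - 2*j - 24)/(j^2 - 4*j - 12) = (j + 4)/(j + 2)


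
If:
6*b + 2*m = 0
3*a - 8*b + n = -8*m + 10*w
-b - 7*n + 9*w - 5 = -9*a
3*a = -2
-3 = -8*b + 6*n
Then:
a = -2/3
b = -585/2276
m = 1755/2276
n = -959/1138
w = 1225/2276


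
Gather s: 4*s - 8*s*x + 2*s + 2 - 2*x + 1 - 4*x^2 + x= s*(6 - 8*x) - 4*x^2 - x + 3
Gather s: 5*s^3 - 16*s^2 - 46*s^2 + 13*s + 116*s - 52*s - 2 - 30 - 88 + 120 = 5*s^3 - 62*s^2 + 77*s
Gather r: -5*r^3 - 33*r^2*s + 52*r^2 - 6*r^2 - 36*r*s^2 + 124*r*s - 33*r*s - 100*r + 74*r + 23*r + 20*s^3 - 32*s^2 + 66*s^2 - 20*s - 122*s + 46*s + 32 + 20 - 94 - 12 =-5*r^3 + r^2*(46 - 33*s) + r*(-36*s^2 + 91*s - 3) + 20*s^3 + 34*s^2 - 96*s - 54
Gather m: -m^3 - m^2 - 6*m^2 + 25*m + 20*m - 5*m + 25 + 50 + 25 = -m^3 - 7*m^2 + 40*m + 100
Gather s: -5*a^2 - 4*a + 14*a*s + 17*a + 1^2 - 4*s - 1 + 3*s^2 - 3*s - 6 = -5*a^2 + 13*a + 3*s^2 + s*(14*a - 7) - 6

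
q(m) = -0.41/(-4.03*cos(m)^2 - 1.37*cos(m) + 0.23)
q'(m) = -0.41*(-8.06*sin(m)*cos(m) - 1.37*sin(m))/(-4.03*cos(m)^2 - 1.37*cos(m) + 0.23)^2 = (3.3046*cos(m) + 0.5617)*sin(m)/(4.03*cos(m)^2 + 1.37*cos(m) - 0.23)^2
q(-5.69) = 0.11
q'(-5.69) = 0.14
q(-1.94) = -2.05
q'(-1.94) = 14.77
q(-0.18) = 0.08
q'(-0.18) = -0.03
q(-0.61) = 0.11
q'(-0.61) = -0.14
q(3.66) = 0.25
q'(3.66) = 0.44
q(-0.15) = 0.08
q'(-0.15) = -0.02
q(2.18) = 1.34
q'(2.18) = -11.67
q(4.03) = 0.81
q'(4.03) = 4.56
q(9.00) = 0.22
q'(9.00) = -0.29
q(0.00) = 0.08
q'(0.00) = 0.00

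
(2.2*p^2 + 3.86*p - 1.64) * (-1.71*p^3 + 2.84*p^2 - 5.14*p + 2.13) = -3.762*p^5 - 0.3526*p^4 + 2.4588*p^3 - 19.812*p^2 + 16.6514*p - 3.4932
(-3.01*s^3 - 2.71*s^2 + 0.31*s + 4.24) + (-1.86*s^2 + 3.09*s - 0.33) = -3.01*s^3 - 4.57*s^2 + 3.4*s + 3.91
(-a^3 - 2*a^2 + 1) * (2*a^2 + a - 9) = -2*a^5 - 5*a^4 + 7*a^3 + 20*a^2 + a - 9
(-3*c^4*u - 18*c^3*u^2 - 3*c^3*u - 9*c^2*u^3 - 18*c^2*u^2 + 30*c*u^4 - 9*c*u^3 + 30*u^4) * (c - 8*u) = -3*c^5*u + 6*c^4*u^2 - 3*c^4*u + 135*c^3*u^3 + 6*c^3*u^2 + 102*c^2*u^4 + 135*c^2*u^3 - 240*c*u^5 + 102*c*u^4 - 240*u^5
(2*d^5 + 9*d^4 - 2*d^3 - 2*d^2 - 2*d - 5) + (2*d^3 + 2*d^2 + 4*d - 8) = 2*d^5 + 9*d^4 + 2*d - 13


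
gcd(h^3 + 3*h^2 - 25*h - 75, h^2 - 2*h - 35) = h + 5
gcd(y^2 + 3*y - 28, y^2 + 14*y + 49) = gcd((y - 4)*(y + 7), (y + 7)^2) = y + 7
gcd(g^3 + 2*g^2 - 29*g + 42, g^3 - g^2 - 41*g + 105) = g^2 + 4*g - 21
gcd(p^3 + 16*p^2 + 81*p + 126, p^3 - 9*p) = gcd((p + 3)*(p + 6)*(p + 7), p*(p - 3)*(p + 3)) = p + 3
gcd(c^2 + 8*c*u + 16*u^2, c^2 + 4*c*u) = c + 4*u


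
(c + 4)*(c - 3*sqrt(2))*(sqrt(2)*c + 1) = sqrt(2)*c^3 - 5*c^2 + 4*sqrt(2)*c^2 - 20*c - 3*sqrt(2)*c - 12*sqrt(2)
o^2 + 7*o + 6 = (o + 1)*(o + 6)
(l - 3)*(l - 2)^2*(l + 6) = l^4 - l^3 - 26*l^2 + 84*l - 72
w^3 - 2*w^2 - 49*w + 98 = (w - 7)*(w - 2)*(w + 7)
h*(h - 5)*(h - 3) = h^3 - 8*h^2 + 15*h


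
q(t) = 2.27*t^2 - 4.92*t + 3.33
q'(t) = 4.54*t - 4.92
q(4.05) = 20.64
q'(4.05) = 13.47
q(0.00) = 3.33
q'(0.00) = -4.92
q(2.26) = 3.81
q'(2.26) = 5.34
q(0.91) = 0.73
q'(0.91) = -0.79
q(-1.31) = 13.67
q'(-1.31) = -10.87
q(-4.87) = 81.13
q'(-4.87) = -27.03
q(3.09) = 9.80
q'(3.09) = 9.11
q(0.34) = 1.92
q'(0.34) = -3.38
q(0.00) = 3.33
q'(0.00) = -4.92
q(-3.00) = 38.52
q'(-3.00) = -18.54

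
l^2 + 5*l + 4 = (l + 1)*(l + 4)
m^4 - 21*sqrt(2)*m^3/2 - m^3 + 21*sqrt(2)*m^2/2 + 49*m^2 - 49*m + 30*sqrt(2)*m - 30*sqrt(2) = (m - 1)*(m - 6*sqrt(2))*(m - 5*sqrt(2))*(m + sqrt(2)/2)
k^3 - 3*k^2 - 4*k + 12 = (k - 3)*(k - 2)*(k + 2)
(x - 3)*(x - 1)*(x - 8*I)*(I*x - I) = I*x^4 + 8*x^3 - 5*I*x^3 - 40*x^2 + 7*I*x^2 + 56*x - 3*I*x - 24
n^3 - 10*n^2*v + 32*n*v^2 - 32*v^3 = (n - 4*v)^2*(n - 2*v)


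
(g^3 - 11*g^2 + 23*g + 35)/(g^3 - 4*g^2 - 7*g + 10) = (g^2 - 6*g - 7)/(g^2 + g - 2)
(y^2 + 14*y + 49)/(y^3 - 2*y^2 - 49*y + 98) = (y + 7)/(y^2 - 9*y + 14)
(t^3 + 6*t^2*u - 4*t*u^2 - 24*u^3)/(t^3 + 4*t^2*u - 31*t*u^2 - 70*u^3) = (t^2 + 4*t*u - 12*u^2)/(t^2 + 2*t*u - 35*u^2)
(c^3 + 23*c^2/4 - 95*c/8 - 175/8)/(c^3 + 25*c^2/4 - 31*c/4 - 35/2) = (c - 5/2)/(c - 2)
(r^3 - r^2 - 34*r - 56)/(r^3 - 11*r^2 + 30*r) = (r^3 - r^2 - 34*r - 56)/(r*(r^2 - 11*r + 30))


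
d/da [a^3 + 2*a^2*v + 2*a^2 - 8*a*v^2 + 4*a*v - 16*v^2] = 3*a^2 + 4*a*v + 4*a - 8*v^2 + 4*v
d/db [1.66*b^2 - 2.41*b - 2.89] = 3.32*b - 2.41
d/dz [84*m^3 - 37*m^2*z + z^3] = -37*m^2 + 3*z^2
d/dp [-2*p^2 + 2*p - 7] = 2 - 4*p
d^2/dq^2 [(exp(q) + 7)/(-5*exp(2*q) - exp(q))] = (-25*exp(3*q) - 695*exp(2*q) - 105*exp(q) - 7)*exp(-q)/(125*exp(3*q) + 75*exp(2*q) + 15*exp(q) + 1)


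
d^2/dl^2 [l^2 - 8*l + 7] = 2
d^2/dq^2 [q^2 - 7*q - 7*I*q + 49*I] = 2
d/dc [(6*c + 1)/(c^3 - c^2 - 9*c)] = (-6*c*(-c^2 + c + 9) + (6*c + 1)*(-3*c^2 + 2*c + 9))/(c^2*(-c^2 + c + 9)^2)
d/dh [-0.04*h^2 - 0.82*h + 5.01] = -0.08*h - 0.82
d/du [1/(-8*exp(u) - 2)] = 2*exp(u)/(4*exp(u) + 1)^2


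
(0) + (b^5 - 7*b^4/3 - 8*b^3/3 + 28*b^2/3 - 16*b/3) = b^5 - 7*b^4/3 - 8*b^3/3 + 28*b^2/3 - 16*b/3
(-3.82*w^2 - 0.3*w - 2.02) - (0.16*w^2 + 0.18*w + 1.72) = -3.98*w^2 - 0.48*w - 3.74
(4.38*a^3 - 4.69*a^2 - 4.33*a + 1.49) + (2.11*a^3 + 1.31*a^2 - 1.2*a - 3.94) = 6.49*a^3 - 3.38*a^2 - 5.53*a - 2.45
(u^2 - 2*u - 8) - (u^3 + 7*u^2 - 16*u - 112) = -u^3 - 6*u^2 + 14*u + 104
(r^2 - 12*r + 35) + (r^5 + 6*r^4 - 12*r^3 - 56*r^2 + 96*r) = r^5 + 6*r^4 - 12*r^3 - 55*r^2 + 84*r + 35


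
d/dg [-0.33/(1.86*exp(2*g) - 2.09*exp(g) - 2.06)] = (1.2276*exp(g) - 0.6897)*exp(g)/(-1.86*exp(2*g) + 2.09*exp(g) + 2.06)^2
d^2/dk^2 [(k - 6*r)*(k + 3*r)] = 2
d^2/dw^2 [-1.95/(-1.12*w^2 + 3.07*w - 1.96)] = (-4.89216*w^2 + 13.40976*w + 1.95*(2.24*w - 3.07)*(4.48*w - 6.14) - 8.56128)/(1.12*w^2 - 3.07*w + 1.96)^3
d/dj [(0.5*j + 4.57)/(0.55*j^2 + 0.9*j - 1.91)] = (0.275*j^2 + 0.45*j - (0.5*j + 4.57)*(1.1*j + 0.9) - 0.955)/(0.55*j^2 + 0.9*j - 1.91)^2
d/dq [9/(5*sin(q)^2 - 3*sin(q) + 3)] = 9*(3 - 10*sin(q))*cos(q)/(5*sin(q)^2 - 3*sin(q) + 3)^2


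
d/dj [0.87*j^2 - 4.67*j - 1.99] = 1.74*j - 4.67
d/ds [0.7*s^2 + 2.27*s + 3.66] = 1.4*s + 2.27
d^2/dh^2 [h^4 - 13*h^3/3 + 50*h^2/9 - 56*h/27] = 12*h^2 - 26*h + 100/9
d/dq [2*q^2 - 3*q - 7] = 4*q - 3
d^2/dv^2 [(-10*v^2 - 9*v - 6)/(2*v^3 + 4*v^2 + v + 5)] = 2*(-40*v^6 - 108*v^5 - 300*v^4 + 230*v^3 + 816*v^2 + 648*v - 91)/(8*v^9 + 48*v^8 + 108*v^7 + 172*v^6 + 294*v^5 + 312*v^4 + 271*v^3 + 315*v^2 + 75*v + 125)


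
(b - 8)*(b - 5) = b^2 - 13*b + 40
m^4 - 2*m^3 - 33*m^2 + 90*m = m*(m - 5)*(m - 3)*(m + 6)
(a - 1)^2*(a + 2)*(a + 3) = a^4 + 3*a^3 - 3*a^2 - 7*a + 6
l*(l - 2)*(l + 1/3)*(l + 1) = l^4 - 2*l^3/3 - 7*l^2/3 - 2*l/3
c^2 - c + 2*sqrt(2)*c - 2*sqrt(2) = (c - 1)*(c + 2*sqrt(2))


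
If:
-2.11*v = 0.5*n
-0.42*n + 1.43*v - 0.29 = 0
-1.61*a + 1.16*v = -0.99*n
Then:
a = -0.17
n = -0.38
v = 0.09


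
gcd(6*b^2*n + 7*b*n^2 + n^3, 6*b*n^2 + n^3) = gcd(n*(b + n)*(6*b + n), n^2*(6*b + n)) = 6*b*n + n^2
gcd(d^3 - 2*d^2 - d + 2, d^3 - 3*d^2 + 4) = d^2 - d - 2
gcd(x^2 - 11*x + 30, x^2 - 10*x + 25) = x - 5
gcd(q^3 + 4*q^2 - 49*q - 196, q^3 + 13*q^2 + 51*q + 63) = q + 7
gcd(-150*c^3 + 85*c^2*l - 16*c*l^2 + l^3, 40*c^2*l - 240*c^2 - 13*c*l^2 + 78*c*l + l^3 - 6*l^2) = 5*c - l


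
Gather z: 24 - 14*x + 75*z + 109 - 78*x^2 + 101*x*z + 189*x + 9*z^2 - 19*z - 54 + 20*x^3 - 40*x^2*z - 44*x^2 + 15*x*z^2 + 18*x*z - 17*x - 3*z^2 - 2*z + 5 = 20*x^3 - 122*x^2 + 158*x + z^2*(15*x + 6) + z*(-40*x^2 + 119*x + 54) + 84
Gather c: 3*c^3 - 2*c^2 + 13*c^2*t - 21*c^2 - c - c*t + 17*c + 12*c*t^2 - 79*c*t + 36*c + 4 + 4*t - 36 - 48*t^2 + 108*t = 3*c^3 + c^2*(13*t - 23) + c*(12*t^2 - 80*t + 52) - 48*t^2 + 112*t - 32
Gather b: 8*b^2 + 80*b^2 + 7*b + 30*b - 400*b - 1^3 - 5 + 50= 88*b^2 - 363*b + 44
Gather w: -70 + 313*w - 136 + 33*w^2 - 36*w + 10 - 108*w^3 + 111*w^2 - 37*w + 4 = -108*w^3 + 144*w^2 + 240*w - 192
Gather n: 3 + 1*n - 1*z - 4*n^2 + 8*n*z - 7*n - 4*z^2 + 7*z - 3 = -4*n^2 + n*(8*z - 6) - 4*z^2 + 6*z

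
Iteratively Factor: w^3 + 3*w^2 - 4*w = (w - 1)*(w^2 + 4*w) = w*(w - 1)*(w + 4)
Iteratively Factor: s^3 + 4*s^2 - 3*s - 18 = (s - 2)*(s^2 + 6*s + 9) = (s - 2)*(s + 3)*(s + 3)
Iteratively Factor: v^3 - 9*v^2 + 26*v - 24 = (v - 2)*(v^2 - 7*v + 12) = (v - 4)*(v - 2)*(v - 3)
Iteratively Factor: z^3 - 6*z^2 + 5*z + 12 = (z - 4)*(z^2 - 2*z - 3) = (z - 4)*(z - 3)*(z + 1)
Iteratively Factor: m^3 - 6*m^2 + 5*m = (m)*(m^2 - 6*m + 5) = m*(m - 5)*(m - 1)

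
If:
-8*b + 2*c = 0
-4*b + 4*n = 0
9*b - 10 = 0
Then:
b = 10/9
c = 40/9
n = 10/9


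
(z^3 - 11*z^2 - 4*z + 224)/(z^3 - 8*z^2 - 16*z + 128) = (z - 7)/(z - 4)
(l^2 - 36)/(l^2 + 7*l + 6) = (l - 6)/(l + 1)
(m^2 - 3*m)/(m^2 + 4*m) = (m - 3)/(m + 4)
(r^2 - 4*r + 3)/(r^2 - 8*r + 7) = (r - 3)/(r - 7)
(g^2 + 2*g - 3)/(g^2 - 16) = (g^2 + 2*g - 3)/(g^2 - 16)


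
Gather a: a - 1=a - 1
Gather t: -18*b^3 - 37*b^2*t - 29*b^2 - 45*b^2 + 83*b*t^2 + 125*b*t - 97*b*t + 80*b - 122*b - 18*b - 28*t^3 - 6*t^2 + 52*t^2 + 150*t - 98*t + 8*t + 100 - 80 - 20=-18*b^3 - 74*b^2 - 60*b - 28*t^3 + t^2*(83*b + 46) + t*(-37*b^2 + 28*b + 60)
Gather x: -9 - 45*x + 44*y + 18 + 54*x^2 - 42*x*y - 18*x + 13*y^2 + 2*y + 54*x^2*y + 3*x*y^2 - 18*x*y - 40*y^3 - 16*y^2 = x^2*(54*y + 54) + x*(3*y^2 - 60*y - 63) - 40*y^3 - 3*y^2 + 46*y + 9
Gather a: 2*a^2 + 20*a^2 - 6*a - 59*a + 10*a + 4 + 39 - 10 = 22*a^2 - 55*a + 33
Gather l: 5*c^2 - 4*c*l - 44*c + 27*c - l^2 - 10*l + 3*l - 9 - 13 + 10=5*c^2 - 17*c - l^2 + l*(-4*c - 7) - 12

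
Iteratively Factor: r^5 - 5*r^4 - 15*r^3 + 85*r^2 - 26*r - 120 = (r + 4)*(r^4 - 9*r^3 + 21*r^2 + r - 30) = (r - 3)*(r + 4)*(r^3 - 6*r^2 + 3*r + 10) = (r - 5)*(r - 3)*(r + 4)*(r^2 - r - 2) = (r - 5)*(r - 3)*(r - 2)*(r + 4)*(r + 1)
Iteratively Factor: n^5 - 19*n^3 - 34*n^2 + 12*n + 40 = (n - 5)*(n^4 + 5*n^3 + 6*n^2 - 4*n - 8) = (n - 5)*(n - 1)*(n^3 + 6*n^2 + 12*n + 8) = (n - 5)*(n - 1)*(n + 2)*(n^2 + 4*n + 4) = (n - 5)*(n - 1)*(n + 2)^2*(n + 2)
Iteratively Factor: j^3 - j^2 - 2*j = (j + 1)*(j^2 - 2*j) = (j - 2)*(j + 1)*(j)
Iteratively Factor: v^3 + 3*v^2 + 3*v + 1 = (v + 1)*(v^2 + 2*v + 1) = (v + 1)^2*(v + 1)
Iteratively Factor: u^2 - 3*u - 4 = (u + 1)*(u - 4)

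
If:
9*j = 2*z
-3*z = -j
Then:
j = 0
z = 0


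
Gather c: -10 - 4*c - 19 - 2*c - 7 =-6*c - 36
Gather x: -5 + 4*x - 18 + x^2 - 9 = x^2 + 4*x - 32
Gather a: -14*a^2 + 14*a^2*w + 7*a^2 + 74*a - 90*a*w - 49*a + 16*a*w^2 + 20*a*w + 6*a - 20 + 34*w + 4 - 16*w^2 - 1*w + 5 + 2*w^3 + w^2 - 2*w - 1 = a^2*(14*w - 7) + a*(16*w^2 - 70*w + 31) + 2*w^3 - 15*w^2 + 31*w - 12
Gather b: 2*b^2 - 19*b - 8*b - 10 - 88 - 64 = 2*b^2 - 27*b - 162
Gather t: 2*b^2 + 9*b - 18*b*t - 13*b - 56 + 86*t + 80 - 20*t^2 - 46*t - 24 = 2*b^2 - 4*b - 20*t^2 + t*(40 - 18*b)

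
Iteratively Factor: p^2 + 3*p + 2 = (p + 1)*(p + 2)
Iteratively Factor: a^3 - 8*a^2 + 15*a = (a - 5)*(a^2 - 3*a) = (a - 5)*(a - 3)*(a)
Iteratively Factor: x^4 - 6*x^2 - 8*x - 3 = (x - 3)*(x^3 + 3*x^2 + 3*x + 1) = (x - 3)*(x + 1)*(x^2 + 2*x + 1) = (x - 3)*(x + 1)^2*(x + 1)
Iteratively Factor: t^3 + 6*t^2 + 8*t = (t + 2)*(t^2 + 4*t) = (t + 2)*(t + 4)*(t)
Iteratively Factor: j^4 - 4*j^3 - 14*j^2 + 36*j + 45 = (j + 3)*(j^3 - 7*j^2 + 7*j + 15) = (j - 3)*(j + 3)*(j^2 - 4*j - 5) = (j - 3)*(j + 1)*(j + 3)*(j - 5)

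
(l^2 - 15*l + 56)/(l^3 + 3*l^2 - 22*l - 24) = (l^2 - 15*l + 56)/(l^3 + 3*l^2 - 22*l - 24)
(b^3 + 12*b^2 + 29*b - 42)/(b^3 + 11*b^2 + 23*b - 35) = (b + 6)/(b + 5)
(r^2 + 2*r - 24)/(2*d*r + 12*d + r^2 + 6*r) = (r - 4)/(2*d + r)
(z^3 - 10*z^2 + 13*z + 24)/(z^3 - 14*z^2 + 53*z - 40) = (z^2 - 2*z - 3)/(z^2 - 6*z + 5)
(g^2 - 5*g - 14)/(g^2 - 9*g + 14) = (g + 2)/(g - 2)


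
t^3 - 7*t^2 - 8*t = t*(t - 8)*(t + 1)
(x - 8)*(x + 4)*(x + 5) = x^3 + x^2 - 52*x - 160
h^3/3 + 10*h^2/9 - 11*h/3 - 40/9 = (h/3 + 1/3)*(h - 8/3)*(h + 5)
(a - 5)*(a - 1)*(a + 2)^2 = a^4 - 2*a^3 - 15*a^2 - 4*a + 20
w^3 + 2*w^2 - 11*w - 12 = (w - 3)*(w + 1)*(w + 4)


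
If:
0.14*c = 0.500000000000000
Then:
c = 3.57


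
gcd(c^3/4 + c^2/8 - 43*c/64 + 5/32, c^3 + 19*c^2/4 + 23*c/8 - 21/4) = c + 2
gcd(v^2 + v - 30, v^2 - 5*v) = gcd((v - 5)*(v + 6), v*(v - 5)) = v - 5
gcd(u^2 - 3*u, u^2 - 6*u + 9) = u - 3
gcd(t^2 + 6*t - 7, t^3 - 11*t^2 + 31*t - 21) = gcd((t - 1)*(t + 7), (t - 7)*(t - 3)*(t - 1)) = t - 1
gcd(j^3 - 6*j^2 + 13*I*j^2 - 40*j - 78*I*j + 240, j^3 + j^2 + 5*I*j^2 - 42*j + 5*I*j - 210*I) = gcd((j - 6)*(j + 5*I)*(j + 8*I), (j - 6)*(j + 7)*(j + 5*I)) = j^2 + j*(-6 + 5*I) - 30*I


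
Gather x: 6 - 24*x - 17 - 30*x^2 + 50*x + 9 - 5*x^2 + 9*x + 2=-35*x^2 + 35*x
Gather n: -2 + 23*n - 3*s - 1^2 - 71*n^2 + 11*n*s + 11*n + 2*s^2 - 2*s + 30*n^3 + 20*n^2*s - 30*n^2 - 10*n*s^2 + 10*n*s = 30*n^3 + n^2*(20*s - 101) + n*(-10*s^2 + 21*s + 34) + 2*s^2 - 5*s - 3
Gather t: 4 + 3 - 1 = 6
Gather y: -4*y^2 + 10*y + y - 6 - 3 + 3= -4*y^2 + 11*y - 6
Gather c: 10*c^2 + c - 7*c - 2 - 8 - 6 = 10*c^2 - 6*c - 16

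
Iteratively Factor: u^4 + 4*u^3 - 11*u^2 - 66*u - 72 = (u - 4)*(u^3 + 8*u^2 + 21*u + 18) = (u - 4)*(u + 2)*(u^2 + 6*u + 9) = (u - 4)*(u + 2)*(u + 3)*(u + 3)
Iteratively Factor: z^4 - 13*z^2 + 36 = (z - 2)*(z^3 + 2*z^2 - 9*z - 18) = (z - 3)*(z - 2)*(z^2 + 5*z + 6) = (z - 3)*(z - 2)*(z + 3)*(z + 2)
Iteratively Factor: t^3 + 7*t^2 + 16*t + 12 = (t + 3)*(t^2 + 4*t + 4) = (t + 2)*(t + 3)*(t + 2)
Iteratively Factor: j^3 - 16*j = (j + 4)*(j^2 - 4*j) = j*(j + 4)*(j - 4)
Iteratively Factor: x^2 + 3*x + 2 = (x + 2)*(x + 1)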